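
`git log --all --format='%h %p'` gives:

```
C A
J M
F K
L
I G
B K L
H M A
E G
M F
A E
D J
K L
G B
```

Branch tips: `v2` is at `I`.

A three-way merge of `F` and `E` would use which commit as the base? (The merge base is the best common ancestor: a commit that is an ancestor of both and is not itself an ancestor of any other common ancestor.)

K

Ancestors of F: {F, K, L}.
Ancestors of E: {B, E, G, K, L}.
Common ancestors: {K, L}.
Among these, K is not an ancestor of any other common ancestor — it is the merge base.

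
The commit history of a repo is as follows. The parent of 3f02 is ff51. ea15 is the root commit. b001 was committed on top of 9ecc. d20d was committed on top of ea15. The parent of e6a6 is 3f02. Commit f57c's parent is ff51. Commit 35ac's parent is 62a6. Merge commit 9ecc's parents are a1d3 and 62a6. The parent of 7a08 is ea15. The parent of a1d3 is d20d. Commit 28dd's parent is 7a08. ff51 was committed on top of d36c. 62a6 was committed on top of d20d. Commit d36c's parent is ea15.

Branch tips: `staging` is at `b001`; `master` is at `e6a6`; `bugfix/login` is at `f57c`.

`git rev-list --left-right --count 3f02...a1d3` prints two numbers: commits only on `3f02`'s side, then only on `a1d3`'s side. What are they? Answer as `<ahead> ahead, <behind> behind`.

3 ahead, 2 behind

Reachable from 3f02: {3f02, d36c, ea15, ff51}.
Reachable from a1d3: {a1d3, d20d, ea15}.
Only in 3f02's history (ahead): {3f02, d36c, ff51} — 3.
Only in a1d3's history (behind): {a1d3, d20d} — 2.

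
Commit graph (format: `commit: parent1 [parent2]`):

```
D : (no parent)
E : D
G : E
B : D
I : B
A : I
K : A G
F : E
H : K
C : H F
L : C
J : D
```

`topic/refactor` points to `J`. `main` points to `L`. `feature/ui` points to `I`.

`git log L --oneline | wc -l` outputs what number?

11

Walking parent pointers from L: reachable set = {A, B, C, D, E, F, G, H, I, K, L}.
That is 11 commits.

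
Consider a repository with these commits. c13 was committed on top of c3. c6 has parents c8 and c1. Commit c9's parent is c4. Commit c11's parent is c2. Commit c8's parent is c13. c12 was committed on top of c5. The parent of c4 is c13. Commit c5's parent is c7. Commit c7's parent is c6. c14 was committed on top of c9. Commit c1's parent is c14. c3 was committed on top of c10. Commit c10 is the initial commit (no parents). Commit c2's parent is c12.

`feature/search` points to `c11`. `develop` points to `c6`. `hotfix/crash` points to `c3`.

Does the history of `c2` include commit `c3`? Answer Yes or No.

Yes

Ancestors of c2 (commits reachable by following parents): {c1, c10, c12, c13, c14, c2, c3, c4, c5, c6, c7, c8, c9}.
c3 is in that set, so it is an ancestor of c2.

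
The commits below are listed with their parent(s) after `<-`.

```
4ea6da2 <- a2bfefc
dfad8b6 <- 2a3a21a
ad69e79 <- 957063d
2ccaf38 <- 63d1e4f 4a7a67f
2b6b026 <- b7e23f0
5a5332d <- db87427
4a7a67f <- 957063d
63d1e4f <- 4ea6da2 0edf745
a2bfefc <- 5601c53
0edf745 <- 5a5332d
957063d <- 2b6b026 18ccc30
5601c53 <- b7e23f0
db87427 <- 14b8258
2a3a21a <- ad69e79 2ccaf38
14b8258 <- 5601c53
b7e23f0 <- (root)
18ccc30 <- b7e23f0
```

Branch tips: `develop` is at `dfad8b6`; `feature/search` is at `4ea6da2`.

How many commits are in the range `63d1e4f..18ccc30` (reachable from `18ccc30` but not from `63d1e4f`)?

Reachable from 18ccc30: {18ccc30, b7e23f0}.
Reachable from 63d1e4f: {0edf745, 14b8258, 4ea6da2, 5601c53, 5a5332d, 63d1e4f, a2bfefc, b7e23f0, db87427}.
In 18ccc30's history but not 63d1e4f's: {18ccc30} — 1 commit.

1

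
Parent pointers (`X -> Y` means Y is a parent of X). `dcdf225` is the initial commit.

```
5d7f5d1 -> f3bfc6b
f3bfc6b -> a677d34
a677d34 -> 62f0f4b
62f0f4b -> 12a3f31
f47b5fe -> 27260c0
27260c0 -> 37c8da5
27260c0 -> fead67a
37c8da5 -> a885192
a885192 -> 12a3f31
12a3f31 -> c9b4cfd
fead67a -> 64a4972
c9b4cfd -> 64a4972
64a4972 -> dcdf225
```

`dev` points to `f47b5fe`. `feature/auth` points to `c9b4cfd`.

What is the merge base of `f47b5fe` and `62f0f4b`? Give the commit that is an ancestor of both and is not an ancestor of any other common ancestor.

Ancestors of f47b5fe: {12a3f31, 27260c0, 37c8da5, 64a4972, a885192, c9b4cfd, dcdf225, f47b5fe, fead67a}.
Ancestors of 62f0f4b: {12a3f31, 62f0f4b, 64a4972, c9b4cfd, dcdf225}.
Common ancestors: {12a3f31, 64a4972, c9b4cfd, dcdf225}.
Among these, 12a3f31 is not an ancestor of any other common ancestor — it is the merge base.

12a3f31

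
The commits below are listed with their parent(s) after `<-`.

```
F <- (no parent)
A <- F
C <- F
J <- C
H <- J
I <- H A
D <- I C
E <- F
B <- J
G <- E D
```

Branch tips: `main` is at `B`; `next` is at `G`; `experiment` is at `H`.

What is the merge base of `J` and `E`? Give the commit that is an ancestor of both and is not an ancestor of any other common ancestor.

F

Ancestors of J: {C, F, J}.
Ancestors of E: {E, F}.
Common ancestors: {F}.
The only common ancestor is F, so it is the merge base.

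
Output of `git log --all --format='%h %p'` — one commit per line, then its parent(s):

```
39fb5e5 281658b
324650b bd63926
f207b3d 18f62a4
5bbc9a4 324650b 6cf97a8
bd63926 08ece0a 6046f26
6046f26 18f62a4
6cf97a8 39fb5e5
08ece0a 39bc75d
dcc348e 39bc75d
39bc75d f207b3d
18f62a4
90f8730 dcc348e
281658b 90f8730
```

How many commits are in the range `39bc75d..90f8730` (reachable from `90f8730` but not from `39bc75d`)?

Reachable from 90f8730: {18f62a4, 39bc75d, 90f8730, dcc348e, f207b3d}.
Reachable from 39bc75d: {18f62a4, 39bc75d, f207b3d}.
In 90f8730's history but not 39bc75d's: {90f8730, dcc348e} — 2 commits.

2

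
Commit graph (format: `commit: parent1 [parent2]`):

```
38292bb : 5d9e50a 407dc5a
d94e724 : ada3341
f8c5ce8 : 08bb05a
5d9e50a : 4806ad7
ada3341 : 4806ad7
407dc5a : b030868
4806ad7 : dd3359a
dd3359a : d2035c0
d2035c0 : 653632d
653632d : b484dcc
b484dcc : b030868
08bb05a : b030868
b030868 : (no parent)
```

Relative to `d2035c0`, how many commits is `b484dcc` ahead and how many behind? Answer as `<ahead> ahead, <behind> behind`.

Reachable from b484dcc: {b030868, b484dcc}.
Reachable from d2035c0: {653632d, b030868, b484dcc, d2035c0}.
Only in b484dcc's history (ahead): {} — 0.
Only in d2035c0's history (behind): {653632d, d2035c0} — 2.

0 ahead, 2 behind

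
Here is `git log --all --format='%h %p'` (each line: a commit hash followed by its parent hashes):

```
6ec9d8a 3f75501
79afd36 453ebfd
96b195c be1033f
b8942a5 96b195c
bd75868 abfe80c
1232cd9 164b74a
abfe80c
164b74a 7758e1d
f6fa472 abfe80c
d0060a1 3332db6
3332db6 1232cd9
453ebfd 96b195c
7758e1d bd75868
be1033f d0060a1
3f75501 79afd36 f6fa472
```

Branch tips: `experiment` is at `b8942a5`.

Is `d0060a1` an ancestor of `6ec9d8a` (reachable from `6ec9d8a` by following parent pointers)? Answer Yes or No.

Ancestors of 6ec9d8a (commits reachable by following parents): {1232cd9, 164b74a, 3332db6, 3f75501, 453ebfd, 6ec9d8a, 7758e1d, 79afd36, 96b195c, abfe80c, bd75868, be1033f, d0060a1, f6fa472}.
d0060a1 is in that set, so it is an ancestor of 6ec9d8a.

Yes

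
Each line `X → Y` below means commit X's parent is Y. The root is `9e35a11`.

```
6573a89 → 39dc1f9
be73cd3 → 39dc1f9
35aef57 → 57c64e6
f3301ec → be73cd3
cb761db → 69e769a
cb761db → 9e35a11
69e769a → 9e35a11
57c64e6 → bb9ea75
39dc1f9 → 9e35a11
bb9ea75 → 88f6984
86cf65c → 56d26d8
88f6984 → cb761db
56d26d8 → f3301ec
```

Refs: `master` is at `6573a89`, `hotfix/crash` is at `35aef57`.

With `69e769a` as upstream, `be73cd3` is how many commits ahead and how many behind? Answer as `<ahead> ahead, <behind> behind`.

2 ahead, 1 behind

Reachable from be73cd3: {39dc1f9, 9e35a11, be73cd3}.
Reachable from 69e769a: {69e769a, 9e35a11}.
Only in be73cd3's history (ahead): {39dc1f9, be73cd3} — 2.
Only in 69e769a's history (behind): {69e769a} — 1.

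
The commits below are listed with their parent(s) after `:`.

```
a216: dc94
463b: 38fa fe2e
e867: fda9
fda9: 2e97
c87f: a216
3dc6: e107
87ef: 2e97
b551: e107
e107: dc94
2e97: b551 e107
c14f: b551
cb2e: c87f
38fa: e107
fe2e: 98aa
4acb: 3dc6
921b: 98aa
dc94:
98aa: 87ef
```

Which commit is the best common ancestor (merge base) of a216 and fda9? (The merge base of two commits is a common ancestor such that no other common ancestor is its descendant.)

dc94

Ancestors of a216: {a216, dc94}.
Ancestors of fda9: {2e97, b551, dc94, e107, fda9}.
Common ancestors: {dc94}.
The only common ancestor is dc94, so it is the merge base.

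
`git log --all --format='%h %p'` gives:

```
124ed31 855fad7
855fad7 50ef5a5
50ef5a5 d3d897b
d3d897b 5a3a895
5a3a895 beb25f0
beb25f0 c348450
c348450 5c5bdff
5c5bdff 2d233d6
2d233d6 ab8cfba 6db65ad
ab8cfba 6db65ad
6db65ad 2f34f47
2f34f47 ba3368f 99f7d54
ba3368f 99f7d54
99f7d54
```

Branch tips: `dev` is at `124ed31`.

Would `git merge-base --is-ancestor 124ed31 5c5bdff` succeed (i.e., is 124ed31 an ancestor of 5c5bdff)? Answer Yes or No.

Ancestors of 5c5bdff: {2d233d6, 2f34f47, 5c5bdff, 6db65ad, 99f7d54, ab8cfba, ba3368f}.
124ed31 is not in that set, so it is not an ancestor of 5c5bdff.

No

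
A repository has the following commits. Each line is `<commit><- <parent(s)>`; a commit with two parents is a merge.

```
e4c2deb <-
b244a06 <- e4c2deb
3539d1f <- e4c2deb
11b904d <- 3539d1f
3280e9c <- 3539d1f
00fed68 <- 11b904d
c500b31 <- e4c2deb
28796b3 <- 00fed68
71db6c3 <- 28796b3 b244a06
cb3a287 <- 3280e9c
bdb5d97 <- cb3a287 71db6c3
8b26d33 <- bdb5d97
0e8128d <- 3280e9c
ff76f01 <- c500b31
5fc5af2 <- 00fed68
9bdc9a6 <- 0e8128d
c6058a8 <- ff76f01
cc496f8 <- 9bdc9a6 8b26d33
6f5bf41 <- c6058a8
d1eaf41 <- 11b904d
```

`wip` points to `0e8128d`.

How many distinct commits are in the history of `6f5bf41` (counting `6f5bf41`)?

5

Walking parent pointers from 6f5bf41: reachable set = {6f5bf41, c500b31, c6058a8, e4c2deb, ff76f01}.
That is 5 commits.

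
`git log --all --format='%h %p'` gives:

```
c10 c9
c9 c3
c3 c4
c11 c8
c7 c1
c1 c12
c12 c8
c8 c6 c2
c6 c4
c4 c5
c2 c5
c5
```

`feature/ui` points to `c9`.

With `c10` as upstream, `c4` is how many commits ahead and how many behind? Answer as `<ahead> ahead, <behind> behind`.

Reachable from c4: {c4, c5}.
Reachable from c10: {c10, c3, c4, c5, c9}.
Only in c4's history (ahead): {} — 0.
Only in c10's history (behind): {c10, c3, c9} — 3.

0 ahead, 3 behind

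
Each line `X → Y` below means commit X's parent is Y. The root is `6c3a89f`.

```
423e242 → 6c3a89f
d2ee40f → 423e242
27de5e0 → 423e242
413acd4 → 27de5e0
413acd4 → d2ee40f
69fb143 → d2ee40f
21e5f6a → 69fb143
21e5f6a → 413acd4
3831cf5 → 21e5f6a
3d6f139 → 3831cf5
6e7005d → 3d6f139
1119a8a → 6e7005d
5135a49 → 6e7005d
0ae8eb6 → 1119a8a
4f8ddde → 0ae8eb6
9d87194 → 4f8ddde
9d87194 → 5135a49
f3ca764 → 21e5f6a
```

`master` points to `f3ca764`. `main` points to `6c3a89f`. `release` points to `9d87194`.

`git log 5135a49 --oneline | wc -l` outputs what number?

Walking parent pointers from 5135a49: reachable set = {21e5f6a, 27de5e0, 3831cf5, 3d6f139, 413acd4, 423e242, 5135a49, 69fb143, 6c3a89f, 6e7005d, d2ee40f}.
That is 11 commits.

11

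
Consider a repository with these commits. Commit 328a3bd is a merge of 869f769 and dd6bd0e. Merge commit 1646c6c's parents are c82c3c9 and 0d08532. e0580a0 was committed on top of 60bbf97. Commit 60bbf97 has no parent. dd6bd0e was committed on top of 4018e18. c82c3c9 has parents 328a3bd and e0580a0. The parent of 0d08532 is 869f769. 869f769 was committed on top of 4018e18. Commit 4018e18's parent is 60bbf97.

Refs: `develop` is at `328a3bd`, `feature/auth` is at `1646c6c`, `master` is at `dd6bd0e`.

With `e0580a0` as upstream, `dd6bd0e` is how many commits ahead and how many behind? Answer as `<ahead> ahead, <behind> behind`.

Reachable from dd6bd0e: {4018e18, 60bbf97, dd6bd0e}.
Reachable from e0580a0: {60bbf97, e0580a0}.
Only in dd6bd0e's history (ahead): {4018e18, dd6bd0e} — 2.
Only in e0580a0's history (behind): {e0580a0} — 1.

2 ahead, 1 behind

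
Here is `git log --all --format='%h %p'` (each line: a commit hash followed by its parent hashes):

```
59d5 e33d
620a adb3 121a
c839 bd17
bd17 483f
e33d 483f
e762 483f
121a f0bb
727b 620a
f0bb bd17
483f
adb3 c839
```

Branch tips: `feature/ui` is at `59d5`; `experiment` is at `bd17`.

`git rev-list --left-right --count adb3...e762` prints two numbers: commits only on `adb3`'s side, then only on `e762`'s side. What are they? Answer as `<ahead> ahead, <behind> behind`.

3 ahead, 1 behind

Reachable from adb3: {483f, adb3, bd17, c839}.
Reachable from e762: {483f, e762}.
Only in adb3's history (ahead): {adb3, bd17, c839} — 3.
Only in e762's history (behind): {e762} — 1.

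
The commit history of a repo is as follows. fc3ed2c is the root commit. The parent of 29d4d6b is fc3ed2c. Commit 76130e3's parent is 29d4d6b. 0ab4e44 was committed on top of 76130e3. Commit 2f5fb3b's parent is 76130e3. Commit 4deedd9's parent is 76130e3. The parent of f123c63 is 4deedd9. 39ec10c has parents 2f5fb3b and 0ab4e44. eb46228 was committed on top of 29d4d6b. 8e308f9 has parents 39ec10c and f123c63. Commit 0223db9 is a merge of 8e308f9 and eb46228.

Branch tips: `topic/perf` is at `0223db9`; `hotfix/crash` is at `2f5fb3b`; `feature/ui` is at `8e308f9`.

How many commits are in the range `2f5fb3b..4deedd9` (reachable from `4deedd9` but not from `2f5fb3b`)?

1

Reachable from 4deedd9: {29d4d6b, 4deedd9, 76130e3, fc3ed2c}.
Reachable from 2f5fb3b: {29d4d6b, 2f5fb3b, 76130e3, fc3ed2c}.
In 4deedd9's history but not 2f5fb3b's: {4deedd9} — 1 commit.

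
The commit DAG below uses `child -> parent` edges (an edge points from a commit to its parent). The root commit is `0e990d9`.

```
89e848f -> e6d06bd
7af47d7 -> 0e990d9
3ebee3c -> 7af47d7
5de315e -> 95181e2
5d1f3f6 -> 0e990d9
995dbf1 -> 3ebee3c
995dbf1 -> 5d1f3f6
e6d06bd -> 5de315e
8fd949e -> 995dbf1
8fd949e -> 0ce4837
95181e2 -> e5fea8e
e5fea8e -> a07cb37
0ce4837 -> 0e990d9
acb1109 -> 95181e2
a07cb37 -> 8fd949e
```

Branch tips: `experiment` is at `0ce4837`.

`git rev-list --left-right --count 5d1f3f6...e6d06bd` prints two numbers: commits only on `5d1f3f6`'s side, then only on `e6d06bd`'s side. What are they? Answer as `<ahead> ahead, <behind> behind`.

Reachable from 5d1f3f6: {0e990d9, 5d1f3f6}.
Reachable from e6d06bd: {0ce4837, 0e990d9, 3ebee3c, 5d1f3f6, 5de315e, 7af47d7, 8fd949e, 95181e2, 995dbf1, a07cb37, e5fea8e, e6d06bd}.
Only in 5d1f3f6's history (ahead): {} — 0.
Only in e6d06bd's history (behind): {0ce4837, 3ebee3c, 5de315e, 7af47d7, 8fd949e, 95181e2, 995dbf1, a07cb37, e5fea8e, e6d06bd} — 10.

0 ahead, 10 behind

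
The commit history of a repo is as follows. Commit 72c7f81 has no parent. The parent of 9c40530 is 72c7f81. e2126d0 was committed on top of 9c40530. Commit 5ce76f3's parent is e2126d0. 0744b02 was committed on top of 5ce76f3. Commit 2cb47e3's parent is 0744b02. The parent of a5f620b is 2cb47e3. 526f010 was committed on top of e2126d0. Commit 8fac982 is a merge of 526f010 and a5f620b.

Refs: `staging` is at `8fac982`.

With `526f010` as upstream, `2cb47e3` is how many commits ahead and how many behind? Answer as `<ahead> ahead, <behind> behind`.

3 ahead, 1 behind

Reachable from 2cb47e3: {0744b02, 2cb47e3, 5ce76f3, 72c7f81, 9c40530, e2126d0}.
Reachable from 526f010: {526f010, 72c7f81, 9c40530, e2126d0}.
Only in 2cb47e3's history (ahead): {0744b02, 2cb47e3, 5ce76f3} — 3.
Only in 526f010's history (behind): {526f010} — 1.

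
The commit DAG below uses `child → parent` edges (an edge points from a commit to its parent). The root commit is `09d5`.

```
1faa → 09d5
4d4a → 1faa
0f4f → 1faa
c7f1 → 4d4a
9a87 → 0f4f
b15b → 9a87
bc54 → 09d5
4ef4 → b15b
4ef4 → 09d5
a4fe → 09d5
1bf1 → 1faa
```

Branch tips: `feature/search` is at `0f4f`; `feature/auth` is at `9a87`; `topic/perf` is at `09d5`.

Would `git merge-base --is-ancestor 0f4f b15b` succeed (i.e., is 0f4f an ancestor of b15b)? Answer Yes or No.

Yes

Ancestors of b15b (commits reachable by following parents): {09d5, 0f4f, 1faa, 9a87, b15b}.
0f4f is in that set, so it is an ancestor of b15b.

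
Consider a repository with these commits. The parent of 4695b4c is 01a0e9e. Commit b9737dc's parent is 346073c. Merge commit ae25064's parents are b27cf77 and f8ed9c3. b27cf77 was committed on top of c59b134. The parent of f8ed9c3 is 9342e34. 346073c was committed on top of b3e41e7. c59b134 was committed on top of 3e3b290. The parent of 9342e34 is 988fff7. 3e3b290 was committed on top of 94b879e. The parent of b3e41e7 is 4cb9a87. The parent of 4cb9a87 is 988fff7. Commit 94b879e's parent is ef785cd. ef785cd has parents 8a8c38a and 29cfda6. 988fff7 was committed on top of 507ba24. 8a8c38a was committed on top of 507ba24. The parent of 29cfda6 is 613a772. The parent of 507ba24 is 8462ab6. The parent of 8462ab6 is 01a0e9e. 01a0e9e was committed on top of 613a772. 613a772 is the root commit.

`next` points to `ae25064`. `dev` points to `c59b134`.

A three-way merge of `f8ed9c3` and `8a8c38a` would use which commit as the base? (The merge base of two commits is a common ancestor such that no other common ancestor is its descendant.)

Ancestors of f8ed9c3: {01a0e9e, 507ba24, 613a772, 8462ab6, 9342e34, 988fff7, f8ed9c3}.
Ancestors of 8a8c38a: {01a0e9e, 507ba24, 613a772, 8462ab6, 8a8c38a}.
Common ancestors: {01a0e9e, 507ba24, 613a772, 8462ab6}.
Among these, 507ba24 is not an ancestor of any other common ancestor — it is the merge base.

507ba24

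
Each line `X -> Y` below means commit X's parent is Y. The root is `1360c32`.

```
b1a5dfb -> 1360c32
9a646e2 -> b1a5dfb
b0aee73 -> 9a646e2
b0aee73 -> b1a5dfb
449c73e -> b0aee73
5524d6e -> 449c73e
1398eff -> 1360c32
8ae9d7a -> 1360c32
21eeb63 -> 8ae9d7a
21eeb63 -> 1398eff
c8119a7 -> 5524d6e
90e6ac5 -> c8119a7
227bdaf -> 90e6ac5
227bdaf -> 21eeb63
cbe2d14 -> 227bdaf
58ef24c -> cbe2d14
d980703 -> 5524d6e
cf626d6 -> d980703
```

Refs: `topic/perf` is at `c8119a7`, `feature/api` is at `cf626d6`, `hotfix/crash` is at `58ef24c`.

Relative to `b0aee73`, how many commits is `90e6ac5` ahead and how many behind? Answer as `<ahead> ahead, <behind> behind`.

4 ahead, 0 behind

Reachable from 90e6ac5: {1360c32, 449c73e, 5524d6e, 90e6ac5, 9a646e2, b0aee73, b1a5dfb, c8119a7}.
Reachable from b0aee73: {1360c32, 9a646e2, b0aee73, b1a5dfb}.
Only in 90e6ac5's history (ahead): {449c73e, 5524d6e, 90e6ac5, c8119a7} — 4.
Only in b0aee73's history (behind): {} — 0.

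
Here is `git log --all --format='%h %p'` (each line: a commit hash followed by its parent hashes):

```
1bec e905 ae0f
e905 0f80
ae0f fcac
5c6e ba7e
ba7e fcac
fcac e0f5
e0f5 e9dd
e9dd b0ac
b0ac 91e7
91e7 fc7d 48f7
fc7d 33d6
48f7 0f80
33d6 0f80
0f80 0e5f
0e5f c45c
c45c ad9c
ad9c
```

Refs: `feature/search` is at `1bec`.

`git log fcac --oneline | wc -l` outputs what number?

12

Walking parent pointers from fcac: reachable set = {0e5f, 0f80, 33d6, 48f7, 91e7, ad9c, b0ac, c45c, e0f5, e9dd, fc7d, fcac}.
That is 12 commits.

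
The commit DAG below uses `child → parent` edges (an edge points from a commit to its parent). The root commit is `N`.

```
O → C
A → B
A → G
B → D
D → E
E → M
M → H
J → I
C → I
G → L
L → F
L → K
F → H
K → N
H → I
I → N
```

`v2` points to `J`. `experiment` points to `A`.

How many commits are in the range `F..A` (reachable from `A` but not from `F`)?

Reachable from A: {A, B, D, E, F, G, H, I, K, L, M, N}.
Reachable from F: {F, H, I, N}.
In A's history but not F's: {A, B, D, E, G, K, L, M} — 8 commits.

8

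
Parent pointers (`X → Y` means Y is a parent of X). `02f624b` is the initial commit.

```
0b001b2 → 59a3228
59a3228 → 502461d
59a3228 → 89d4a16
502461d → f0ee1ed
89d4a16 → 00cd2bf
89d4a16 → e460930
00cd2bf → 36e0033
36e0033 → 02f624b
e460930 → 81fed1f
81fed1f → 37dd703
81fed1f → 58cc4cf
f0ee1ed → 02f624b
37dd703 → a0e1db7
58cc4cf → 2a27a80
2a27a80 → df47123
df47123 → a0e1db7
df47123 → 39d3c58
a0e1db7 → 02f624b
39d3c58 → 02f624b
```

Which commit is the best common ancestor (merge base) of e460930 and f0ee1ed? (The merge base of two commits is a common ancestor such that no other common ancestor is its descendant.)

Ancestors of e460930: {02f624b, 2a27a80, 37dd703, 39d3c58, 58cc4cf, 81fed1f, a0e1db7, df47123, e460930}.
Ancestors of f0ee1ed: {02f624b, f0ee1ed}.
Common ancestors: {02f624b}.
The only common ancestor is 02f624b, so it is the merge base.

02f624b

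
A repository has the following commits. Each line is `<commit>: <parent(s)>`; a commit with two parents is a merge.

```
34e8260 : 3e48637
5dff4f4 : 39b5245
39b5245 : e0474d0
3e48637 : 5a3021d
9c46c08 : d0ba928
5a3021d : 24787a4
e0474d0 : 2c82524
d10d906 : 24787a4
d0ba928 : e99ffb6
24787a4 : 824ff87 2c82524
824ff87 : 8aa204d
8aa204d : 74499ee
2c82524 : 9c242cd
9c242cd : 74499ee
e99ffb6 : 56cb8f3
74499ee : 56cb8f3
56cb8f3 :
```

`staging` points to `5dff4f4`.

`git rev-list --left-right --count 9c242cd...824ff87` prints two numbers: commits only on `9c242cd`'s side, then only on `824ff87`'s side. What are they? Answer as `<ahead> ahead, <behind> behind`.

Reachable from 9c242cd: {56cb8f3, 74499ee, 9c242cd}.
Reachable from 824ff87: {56cb8f3, 74499ee, 824ff87, 8aa204d}.
Only in 9c242cd's history (ahead): {9c242cd} — 1.
Only in 824ff87's history (behind): {824ff87, 8aa204d} — 2.

1 ahead, 2 behind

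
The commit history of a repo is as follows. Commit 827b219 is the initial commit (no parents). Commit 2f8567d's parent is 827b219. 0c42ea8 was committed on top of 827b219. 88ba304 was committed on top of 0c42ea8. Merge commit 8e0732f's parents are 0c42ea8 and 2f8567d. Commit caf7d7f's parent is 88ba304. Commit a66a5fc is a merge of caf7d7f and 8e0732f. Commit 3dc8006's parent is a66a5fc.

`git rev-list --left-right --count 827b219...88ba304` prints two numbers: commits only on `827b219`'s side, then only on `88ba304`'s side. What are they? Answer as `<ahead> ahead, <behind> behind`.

Reachable from 827b219: {827b219}.
Reachable from 88ba304: {0c42ea8, 827b219, 88ba304}.
Only in 827b219's history (ahead): {} — 0.
Only in 88ba304's history (behind): {0c42ea8, 88ba304} — 2.

0 ahead, 2 behind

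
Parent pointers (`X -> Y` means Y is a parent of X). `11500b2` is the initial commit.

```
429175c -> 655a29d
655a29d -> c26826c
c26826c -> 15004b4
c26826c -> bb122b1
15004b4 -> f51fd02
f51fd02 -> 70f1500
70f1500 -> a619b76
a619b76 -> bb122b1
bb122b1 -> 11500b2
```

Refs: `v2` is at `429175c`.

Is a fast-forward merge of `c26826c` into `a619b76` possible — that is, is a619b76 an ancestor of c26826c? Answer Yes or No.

Yes

A fast-forward from a619b76 to c26826c is possible iff a619b76 is an ancestor of c26826c.
Ancestors of c26826c: {11500b2, 15004b4, 70f1500, a619b76, bb122b1, c26826c, f51fd02}.
a619b76 is among them, so fast-forward is possible.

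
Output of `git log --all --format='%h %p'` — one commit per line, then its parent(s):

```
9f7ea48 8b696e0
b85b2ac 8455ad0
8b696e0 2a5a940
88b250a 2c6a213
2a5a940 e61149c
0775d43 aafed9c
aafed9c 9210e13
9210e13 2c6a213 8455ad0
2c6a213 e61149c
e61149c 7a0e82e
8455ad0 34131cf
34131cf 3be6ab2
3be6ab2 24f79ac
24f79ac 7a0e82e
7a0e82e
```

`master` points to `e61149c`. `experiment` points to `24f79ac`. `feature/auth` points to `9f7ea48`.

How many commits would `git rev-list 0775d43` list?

10

Walking parent pointers from 0775d43: reachable set = {0775d43, 24f79ac, 2c6a213, 34131cf, 3be6ab2, 7a0e82e, 8455ad0, 9210e13, aafed9c, e61149c}.
That is 10 commits.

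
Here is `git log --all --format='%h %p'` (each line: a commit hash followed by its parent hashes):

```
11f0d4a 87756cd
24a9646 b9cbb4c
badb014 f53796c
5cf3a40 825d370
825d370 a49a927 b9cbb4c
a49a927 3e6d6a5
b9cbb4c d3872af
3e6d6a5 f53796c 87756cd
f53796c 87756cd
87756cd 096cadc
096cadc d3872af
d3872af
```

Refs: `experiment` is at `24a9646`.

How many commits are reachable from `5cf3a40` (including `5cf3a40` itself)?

9

Walking parent pointers from 5cf3a40: reachable set = {096cadc, 3e6d6a5, 5cf3a40, 825d370, 87756cd, a49a927, b9cbb4c, d3872af, f53796c}.
That is 9 commits.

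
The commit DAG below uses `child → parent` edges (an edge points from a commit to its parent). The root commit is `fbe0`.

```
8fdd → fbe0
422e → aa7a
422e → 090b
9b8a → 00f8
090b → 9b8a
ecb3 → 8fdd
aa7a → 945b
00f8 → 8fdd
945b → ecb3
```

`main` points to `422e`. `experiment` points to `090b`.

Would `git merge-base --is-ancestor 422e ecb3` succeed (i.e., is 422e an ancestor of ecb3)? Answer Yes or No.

Ancestors of ecb3: {8fdd, ecb3, fbe0}.
422e is not in that set, so it is not an ancestor of ecb3.

No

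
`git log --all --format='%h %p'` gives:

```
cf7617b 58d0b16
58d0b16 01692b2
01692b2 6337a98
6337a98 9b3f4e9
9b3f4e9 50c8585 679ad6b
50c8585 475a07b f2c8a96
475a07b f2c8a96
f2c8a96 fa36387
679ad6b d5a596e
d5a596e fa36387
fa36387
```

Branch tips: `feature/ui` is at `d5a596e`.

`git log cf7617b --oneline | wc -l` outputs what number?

Walking parent pointers from cf7617b: reachable set = {01692b2, 475a07b, 50c8585, 58d0b16, 6337a98, 679ad6b, 9b3f4e9, cf7617b, d5a596e, f2c8a96, fa36387}.
That is 11 commits.

11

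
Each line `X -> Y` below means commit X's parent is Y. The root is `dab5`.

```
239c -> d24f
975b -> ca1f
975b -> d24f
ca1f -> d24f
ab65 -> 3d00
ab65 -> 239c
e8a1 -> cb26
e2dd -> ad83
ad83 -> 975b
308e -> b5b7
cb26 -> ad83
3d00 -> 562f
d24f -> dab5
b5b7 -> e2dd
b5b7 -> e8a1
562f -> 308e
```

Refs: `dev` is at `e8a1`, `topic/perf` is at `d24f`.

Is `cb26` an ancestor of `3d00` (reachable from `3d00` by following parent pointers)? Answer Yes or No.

Yes

Ancestors of 3d00 (commits reachable by following parents): {308e, 3d00, 562f, 975b, ad83, b5b7, ca1f, cb26, d24f, dab5, e2dd, e8a1}.
cb26 is in that set, so it is an ancestor of 3d00.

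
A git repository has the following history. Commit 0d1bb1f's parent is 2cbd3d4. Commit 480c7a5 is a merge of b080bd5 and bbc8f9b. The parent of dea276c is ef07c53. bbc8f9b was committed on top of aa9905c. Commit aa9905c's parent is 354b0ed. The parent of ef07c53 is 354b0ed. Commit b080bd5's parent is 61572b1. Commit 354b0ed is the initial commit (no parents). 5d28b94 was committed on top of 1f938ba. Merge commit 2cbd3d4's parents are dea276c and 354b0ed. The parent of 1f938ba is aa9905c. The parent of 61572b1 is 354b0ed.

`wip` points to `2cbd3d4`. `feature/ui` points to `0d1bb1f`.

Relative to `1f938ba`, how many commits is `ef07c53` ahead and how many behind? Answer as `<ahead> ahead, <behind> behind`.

Reachable from ef07c53: {354b0ed, ef07c53}.
Reachable from 1f938ba: {1f938ba, 354b0ed, aa9905c}.
Only in ef07c53's history (ahead): {ef07c53} — 1.
Only in 1f938ba's history (behind): {1f938ba, aa9905c} — 2.

1 ahead, 2 behind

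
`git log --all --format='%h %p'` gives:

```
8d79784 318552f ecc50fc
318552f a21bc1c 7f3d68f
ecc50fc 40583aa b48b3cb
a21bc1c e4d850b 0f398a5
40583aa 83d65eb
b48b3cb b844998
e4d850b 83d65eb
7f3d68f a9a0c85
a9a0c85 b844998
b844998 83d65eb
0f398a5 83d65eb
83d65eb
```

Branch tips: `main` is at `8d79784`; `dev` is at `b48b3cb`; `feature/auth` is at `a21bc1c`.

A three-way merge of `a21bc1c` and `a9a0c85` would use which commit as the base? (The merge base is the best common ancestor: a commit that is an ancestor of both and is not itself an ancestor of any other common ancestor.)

83d65eb

Ancestors of a21bc1c: {0f398a5, 83d65eb, a21bc1c, e4d850b}.
Ancestors of a9a0c85: {83d65eb, a9a0c85, b844998}.
Common ancestors: {83d65eb}.
The only common ancestor is 83d65eb, so it is the merge base.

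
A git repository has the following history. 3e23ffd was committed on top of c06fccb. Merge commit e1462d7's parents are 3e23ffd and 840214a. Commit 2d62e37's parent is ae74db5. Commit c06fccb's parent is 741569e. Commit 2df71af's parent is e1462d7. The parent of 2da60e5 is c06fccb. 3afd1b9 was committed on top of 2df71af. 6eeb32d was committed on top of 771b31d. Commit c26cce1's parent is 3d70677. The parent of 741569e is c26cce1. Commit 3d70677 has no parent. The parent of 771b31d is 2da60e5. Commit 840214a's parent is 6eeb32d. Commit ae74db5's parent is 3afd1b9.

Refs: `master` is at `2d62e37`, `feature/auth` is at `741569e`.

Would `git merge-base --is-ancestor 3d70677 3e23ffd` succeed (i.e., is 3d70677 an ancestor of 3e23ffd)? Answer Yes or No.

Ancestors of 3e23ffd (commits reachable by following parents): {3d70677, 3e23ffd, 741569e, c06fccb, c26cce1}.
3d70677 is in that set, so it is an ancestor of 3e23ffd.

Yes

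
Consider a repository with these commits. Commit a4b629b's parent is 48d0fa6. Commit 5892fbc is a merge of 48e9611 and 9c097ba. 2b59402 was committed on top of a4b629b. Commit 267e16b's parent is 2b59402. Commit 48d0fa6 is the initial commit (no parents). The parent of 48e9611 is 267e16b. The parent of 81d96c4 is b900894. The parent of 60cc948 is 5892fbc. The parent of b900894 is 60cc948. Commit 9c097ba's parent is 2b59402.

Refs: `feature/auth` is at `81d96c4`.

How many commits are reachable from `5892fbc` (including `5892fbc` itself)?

7

Walking parent pointers from 5892fbc: reachable set = {267e16b, 2b59402, 48d0fa6, 48e9611, 5892fbc, 9c097ba, a4b629b}.
That is 7 commits.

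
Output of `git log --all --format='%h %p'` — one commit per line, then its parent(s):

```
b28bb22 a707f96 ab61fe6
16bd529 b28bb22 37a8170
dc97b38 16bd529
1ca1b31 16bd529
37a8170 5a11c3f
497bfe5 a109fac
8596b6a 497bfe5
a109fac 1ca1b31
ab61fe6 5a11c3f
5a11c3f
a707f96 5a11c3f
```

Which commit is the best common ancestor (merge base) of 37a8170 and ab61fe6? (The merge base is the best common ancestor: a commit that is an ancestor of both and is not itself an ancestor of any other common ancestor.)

Ancestors of 37a8170: {37a8170, 5a11c3f}.
Ancestors of ab61fe6: {5a11c3f, ab61fe6}.
Common ancestors: {5a11c3f}.
The only common ancestor is 5a11c3f, so it is the merge base.

5a11c3f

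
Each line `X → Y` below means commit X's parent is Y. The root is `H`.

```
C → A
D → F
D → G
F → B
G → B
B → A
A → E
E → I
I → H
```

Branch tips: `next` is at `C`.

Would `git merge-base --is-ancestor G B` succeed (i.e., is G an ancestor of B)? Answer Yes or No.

Ancestors of B: {A, B, E, H, I}.
G is not in that set, so it is not an ancestor of B.

No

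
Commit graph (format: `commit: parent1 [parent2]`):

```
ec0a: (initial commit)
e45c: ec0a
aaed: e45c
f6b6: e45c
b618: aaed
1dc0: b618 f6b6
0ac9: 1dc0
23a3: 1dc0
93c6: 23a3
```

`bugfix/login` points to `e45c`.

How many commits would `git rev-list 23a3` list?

7

Walking parent pointers from 23a3: reachable set = {1dc0, 23a3, aaed, b618, e45c, ec0a, f6b6}.
That is 7 commits.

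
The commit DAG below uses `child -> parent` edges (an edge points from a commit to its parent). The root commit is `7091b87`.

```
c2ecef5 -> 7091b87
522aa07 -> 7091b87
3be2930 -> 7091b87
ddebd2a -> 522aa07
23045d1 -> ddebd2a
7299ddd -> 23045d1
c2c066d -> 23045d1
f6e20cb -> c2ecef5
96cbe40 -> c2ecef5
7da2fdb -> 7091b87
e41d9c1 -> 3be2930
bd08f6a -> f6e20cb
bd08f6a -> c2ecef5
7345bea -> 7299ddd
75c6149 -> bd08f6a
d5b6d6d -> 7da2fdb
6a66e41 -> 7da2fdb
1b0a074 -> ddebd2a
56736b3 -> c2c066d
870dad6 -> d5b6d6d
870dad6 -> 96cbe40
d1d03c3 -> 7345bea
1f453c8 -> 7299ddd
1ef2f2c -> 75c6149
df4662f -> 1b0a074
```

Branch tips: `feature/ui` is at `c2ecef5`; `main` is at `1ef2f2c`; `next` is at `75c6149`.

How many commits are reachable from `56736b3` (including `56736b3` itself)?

6

Walking parent pointers from 56736b3: reachable set = {23045d1, 522aa07, 56736b3, 7091b87, c2c066d, ddebd2a}.
That is 6 commits.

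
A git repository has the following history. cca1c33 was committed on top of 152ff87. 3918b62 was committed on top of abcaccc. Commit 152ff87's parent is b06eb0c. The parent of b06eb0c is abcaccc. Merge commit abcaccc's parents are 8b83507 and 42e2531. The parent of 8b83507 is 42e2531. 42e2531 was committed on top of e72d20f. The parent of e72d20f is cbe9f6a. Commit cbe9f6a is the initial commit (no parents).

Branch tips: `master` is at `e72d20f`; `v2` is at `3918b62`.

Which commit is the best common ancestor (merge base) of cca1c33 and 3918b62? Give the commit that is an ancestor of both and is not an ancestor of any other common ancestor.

Ancestors of cca1c33: {152ff87, 42e2531, 8b83507, abcaccc, b06eb0c, cbe9f6a, cca1c33, e72d20f}.
Ancestors of 3918b62: {3918b62, 42e2531, 8b83507, abcaccc, cbe9f6a, e72d20f}.
Common ancestors: {42e2531, 8b83507, abcaccc, cbe9f6a, e72d20f}.
Among these, abcaccc is not an ancestor of any other common ancestor — it is the merge base.

abcaccc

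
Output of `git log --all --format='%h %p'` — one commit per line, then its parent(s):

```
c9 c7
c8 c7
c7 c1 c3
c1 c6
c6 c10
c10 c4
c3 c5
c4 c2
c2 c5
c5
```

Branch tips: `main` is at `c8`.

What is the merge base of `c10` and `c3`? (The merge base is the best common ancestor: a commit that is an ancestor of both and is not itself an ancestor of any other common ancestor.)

c5

Ancestors of c10: {c10, c2, c4, c5}.
Ancestors of c3: {c3, c5}.
Common ancestors: {c5}.
The only common ancestor is c5, so it is the merge base.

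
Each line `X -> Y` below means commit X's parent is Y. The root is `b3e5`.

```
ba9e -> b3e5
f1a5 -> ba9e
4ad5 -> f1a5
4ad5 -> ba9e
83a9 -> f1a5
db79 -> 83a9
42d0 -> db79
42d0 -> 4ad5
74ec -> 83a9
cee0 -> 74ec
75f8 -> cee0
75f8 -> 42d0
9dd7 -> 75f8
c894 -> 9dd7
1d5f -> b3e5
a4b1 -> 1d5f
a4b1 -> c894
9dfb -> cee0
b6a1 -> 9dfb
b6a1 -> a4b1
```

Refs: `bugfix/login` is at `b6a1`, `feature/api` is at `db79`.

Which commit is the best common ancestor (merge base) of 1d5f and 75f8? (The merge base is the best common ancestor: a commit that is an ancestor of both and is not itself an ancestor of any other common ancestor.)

Ancestors of 1d5f: {1d5f, b3e5}.
Ancestors of 75f8: {42d0, 4ad5, 74ec, 75f8, 83a9, b3e5, ba9e, cee0, db79, f1a5}.
Common ancestors: {b3e5}.
The only common ancestor is b3e5, so it is the merge base.

b3e5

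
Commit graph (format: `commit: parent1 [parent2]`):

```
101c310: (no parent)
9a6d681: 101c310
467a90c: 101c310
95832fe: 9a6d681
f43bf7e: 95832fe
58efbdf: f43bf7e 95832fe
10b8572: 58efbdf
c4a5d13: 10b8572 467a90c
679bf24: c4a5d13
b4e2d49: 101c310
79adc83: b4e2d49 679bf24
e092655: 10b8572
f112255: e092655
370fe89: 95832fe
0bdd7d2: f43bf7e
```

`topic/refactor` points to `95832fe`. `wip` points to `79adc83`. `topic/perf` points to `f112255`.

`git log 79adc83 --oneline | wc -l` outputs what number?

11

Walking parent pointers from 79adc83: reachable set = {101c310, 10b8572, 467a90c, 58efbdf, 679bf24, 79adc83, 95832fe, 9a6d681, b4e2d49, c4a5d13, f43bf7e}.
That is 11 commits.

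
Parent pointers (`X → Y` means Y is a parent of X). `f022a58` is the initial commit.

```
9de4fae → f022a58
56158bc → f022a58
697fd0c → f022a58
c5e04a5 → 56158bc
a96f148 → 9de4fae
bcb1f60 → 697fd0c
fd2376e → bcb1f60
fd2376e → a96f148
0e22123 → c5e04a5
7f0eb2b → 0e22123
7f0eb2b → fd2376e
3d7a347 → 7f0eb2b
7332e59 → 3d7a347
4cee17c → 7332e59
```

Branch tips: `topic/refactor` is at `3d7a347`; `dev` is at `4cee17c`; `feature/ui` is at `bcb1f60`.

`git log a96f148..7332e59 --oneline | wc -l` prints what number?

Reachable from 7332e59: {0e22123, 3d7a347, 56158bc, 697fd0c, 7332e59, 7f0eb2b, 9de4fae, a96f148, bcb1f60, c5e04a5, f022a58, fd2376e}.
Reachable from a96f148: {9de4fae, a96f148, f022a58}.
In 7332e59's history but not a96f148's: {0e22123, 3d7a347, 56158bc, 697fd0c, 7332e59, 7f0eb2b, bcb1f60, c5e04a5, fd2376e} — 9 commits.

9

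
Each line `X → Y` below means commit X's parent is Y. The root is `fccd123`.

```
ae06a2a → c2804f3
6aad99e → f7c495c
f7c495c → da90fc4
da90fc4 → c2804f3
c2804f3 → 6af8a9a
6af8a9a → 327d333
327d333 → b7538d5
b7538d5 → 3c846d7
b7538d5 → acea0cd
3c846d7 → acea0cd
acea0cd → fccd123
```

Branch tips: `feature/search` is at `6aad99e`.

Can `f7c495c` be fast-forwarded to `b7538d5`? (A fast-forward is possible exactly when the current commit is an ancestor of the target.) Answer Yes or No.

No

A fast-forward from f7c495c to b7538d5 is possible iff f7c495c is an ancestor of b7538d5.
Ancestors of b7538d5: {3c846d7, acea0cd, b7538d5, fccd123}.
f7c495c is not among them, so fast-forward is not possible.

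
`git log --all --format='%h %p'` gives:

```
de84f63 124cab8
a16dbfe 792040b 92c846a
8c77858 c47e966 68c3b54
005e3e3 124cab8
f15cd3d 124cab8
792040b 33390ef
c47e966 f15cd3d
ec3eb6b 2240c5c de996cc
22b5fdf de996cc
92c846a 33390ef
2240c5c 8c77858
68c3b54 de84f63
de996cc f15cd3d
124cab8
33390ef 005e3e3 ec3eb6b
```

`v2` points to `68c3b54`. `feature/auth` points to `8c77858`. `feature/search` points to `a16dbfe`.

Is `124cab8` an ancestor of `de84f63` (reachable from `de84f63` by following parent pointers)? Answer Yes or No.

Ancestors of de84f63 (commits reachable by following parents): {124cab8, de84f63}.
124cab8 is in that set, so it is an ancestor of de84f63.

Yes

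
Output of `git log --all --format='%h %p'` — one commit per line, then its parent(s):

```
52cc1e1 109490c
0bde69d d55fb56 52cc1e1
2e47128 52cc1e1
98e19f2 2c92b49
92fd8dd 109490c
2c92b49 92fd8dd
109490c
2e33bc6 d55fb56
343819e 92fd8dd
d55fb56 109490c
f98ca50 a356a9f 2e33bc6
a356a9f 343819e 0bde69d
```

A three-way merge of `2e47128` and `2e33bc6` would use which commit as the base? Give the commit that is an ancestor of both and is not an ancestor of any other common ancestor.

109490c

Ancestors of 2e47128: {109490c, 2e47128, 52cc1e1}.
Ancestors of 2e33bc6: {109490c, 2e33bc6, d55fb56}.
Common ancestors: {109490c}.
The only common ancestor is 109490c, so it is the merge base.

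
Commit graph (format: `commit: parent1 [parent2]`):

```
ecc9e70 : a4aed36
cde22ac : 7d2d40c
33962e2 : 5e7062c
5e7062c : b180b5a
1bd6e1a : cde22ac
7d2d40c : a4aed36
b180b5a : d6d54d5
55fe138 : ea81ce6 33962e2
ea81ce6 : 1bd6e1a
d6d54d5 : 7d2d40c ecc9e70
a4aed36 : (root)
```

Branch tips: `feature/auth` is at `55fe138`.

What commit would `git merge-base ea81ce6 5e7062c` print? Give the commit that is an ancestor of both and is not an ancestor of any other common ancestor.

Ancestors of ea81ce6: {1bd6e1a, 7d2d40c, a4aed36, cde22ac, ea81ce6}.
Ancestors of 5e7062c: {5e7062c, 7d2d40c, a4aed36, b180b5a, d6d54d5, ecc9e70}.
Common ancestors: {7d2d40c, a4aed36}.
Among these, 7d2d40c is not an ancestor of any other common ancestor — it is the merge base.

7d2d40c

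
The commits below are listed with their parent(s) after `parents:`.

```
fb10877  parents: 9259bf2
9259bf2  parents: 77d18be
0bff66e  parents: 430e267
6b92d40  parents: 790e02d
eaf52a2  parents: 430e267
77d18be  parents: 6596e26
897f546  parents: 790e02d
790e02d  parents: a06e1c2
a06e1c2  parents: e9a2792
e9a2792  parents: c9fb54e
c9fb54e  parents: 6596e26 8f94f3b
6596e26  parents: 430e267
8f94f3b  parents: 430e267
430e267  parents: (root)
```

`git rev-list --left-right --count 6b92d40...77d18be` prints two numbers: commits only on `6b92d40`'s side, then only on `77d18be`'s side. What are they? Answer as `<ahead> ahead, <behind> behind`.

6 ahead, 1 behind

Reachable from 6b92d40: {430e267, 6596e26, 6b92d40, 790e02d, 8f94f3b, a06e1c2, c9fb54e, e9a2792}.
Reachable from 77d18be: {430e267, 6596e26, 77d18be}.
Only in 6b92d40's history (ahead): {6b92d40, 790e02d, 8f94f3b, a06e1c2, c9fb54e, e9a2792} — 6.
Only in 77d18be's history (behind): {77d18be} — 1.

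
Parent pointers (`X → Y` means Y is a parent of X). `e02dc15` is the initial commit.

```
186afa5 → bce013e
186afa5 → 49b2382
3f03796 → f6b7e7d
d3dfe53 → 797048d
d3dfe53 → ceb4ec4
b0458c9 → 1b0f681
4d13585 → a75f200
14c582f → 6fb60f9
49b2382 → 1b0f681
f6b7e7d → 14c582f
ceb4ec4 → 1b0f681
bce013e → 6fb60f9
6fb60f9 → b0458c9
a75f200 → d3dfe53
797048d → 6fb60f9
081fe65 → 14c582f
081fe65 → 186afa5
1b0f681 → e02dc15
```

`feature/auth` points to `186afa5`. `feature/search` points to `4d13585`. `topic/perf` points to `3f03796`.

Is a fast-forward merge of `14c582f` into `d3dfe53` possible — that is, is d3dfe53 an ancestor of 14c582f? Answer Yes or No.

No

A fast-forward from d3dfe53 to 14c582f is possible iff d3dfe53 is an ancestor of 14c582f.
Ancestors of 14c582f: {14c582f, 1b0f681, 6fb60f9, b0458c9, e02dc15}.
d3dfe53 is not among them, so fast-forward is not possible.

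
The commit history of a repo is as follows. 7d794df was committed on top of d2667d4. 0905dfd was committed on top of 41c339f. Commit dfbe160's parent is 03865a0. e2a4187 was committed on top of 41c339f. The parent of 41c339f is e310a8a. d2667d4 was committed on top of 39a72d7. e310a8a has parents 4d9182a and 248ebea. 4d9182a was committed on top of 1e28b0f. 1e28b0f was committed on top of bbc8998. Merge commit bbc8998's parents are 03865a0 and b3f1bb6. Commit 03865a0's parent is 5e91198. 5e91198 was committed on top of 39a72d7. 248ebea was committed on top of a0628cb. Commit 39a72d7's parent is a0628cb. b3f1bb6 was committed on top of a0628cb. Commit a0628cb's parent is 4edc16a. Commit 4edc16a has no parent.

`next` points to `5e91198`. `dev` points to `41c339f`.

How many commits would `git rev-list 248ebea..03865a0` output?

3

Reachable from 03865a0: {03865a0, 39a72d7, 4edc16a, 5e91198, a0628cb}.
Reachable from 248ebea: {248ebea, 4edc16a, a0628cb}.
In 03865a0's history but not 248ebea's: {03865a0, 39a72d7, 5e91198} — 3 commits.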